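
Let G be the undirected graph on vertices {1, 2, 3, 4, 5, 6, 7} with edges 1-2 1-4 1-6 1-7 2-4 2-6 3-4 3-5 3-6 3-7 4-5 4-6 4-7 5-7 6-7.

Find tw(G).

A width-3 tree decomposition is:
Bags: B1 = {3, 4, 6, 7}  B2 = {1, 4, 6, 7}  B3 = {3, 4, 5, 7}  B4 = {1, 2, 4, 6}
Tree: B1–B2, B1–B3, B2–B4
Each bag holds 4 vertices, so the decomposition has width 3, which upper-bounds the treewidth. For the lower bound, the 4 vertices {3, 4, 5, 7} are pairwise adjacent, and any tree decomposition puts a clique entirely inside one bag — forcing width ≥ 3. The upper and lower bounds meet at 3, so that is the treewidth.

3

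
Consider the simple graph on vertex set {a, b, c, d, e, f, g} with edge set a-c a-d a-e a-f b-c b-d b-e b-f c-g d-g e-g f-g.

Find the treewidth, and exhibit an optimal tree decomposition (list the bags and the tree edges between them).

Treewidth 3.
One optimal decomposition is:
Bags: B1 = {a, b, e, g}  B2 = {a, b, f, g}  B3 = {a, b, d, g}  B4 = {a, b, c, g}
Tree: B1–B2, B2–B3, B3–B4

Every bag has size at most 4, so the width is 4 − 1 = 3 and tw(G) ≤ 3. For the lower bound: the 4 vertex sets {e,g}, {b,f}, {a}, {d} are disjoint, each induces a connected subgraph, and every pair is joined by at least one edge of G. Contracting each set to a single vertex therefore yields K_{4} as a minor, and since treewidth is minor-monotone, tw(G) ≥ tw(K_{4}) = 3. The upper and lower bounds meet at 3, so that is the treewidth.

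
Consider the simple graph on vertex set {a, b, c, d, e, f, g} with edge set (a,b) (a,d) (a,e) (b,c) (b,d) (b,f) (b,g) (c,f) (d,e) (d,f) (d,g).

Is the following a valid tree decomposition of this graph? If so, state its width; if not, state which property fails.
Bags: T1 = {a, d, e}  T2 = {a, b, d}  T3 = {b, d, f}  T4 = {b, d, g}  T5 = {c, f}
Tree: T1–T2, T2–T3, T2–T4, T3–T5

No — edge (b,c) lies in no bag.

A tree decomposition must satisfy three properties: every vertex lies in some bag; for every edge, both endpoints lie together in some bag; and for every vertex, the bags containing it form a connected subtree. Here edge (b,c) lies in no bag, so the decomposition is invalid.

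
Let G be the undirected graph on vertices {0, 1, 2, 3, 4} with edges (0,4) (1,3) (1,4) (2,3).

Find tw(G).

1

A width-1 tree decomposition is:
Bags: B1 = {0, 4}  B2 = {1, 4}  B3 = {1, 3}  B4 = {2, 3}
Tree: B1–B2, B2–B3, B3–B4
The largest bag has 2 vertices, giving width 1; this decomposition certifies tw(G) ≤ 1. Any graph with an edge has treewidth ≥ 1, and G has the edge 0–4. Therefore the treewidth is 1.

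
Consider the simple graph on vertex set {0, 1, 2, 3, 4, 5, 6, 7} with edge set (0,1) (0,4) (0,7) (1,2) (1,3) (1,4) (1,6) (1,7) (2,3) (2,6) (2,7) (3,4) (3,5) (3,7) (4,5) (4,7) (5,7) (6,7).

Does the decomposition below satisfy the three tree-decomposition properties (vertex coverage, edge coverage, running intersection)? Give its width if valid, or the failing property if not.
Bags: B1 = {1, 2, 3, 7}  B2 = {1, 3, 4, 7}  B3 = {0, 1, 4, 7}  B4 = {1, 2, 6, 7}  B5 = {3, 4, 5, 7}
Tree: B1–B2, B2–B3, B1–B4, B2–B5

Checking the three conditions: (i) the bags cover all of {0, 1, 2, 3, 4, 5, 6, 7}; (ii) for each edge, some bag contains both endpoints; (iii) the bags containing any fixed vertex form a subtree. All hold, so the decomposition is valid with width 4 − 1 = 3.

Yes; width 3.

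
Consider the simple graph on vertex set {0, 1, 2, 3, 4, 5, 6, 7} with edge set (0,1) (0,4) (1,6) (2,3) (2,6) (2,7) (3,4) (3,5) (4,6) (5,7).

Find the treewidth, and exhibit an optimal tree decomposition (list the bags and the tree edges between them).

Each bag holds 3 vertices, so the decomposition has width 2, which upper-bounds the treewidth. For the lower bound, G contains the cycle 1–0–4–6–1, so G is not a forest; only forests have treewidth ≤ 1, hence tw(G) ≥ 2. Therefore the treewidth is 2.

Treewidth 2.
One such decomposition:
Bags: B1 = {0, 1, 6}  B2 = {0, 4, 6}  B3 = {2, 4, 6}  B4 = {2, 3, 4}  B5 = {2, 3, 7}  B6 = {3, 5, 7}
Tree: B1–B2, B2–B3, B3–B4, B4–B5, B5–B6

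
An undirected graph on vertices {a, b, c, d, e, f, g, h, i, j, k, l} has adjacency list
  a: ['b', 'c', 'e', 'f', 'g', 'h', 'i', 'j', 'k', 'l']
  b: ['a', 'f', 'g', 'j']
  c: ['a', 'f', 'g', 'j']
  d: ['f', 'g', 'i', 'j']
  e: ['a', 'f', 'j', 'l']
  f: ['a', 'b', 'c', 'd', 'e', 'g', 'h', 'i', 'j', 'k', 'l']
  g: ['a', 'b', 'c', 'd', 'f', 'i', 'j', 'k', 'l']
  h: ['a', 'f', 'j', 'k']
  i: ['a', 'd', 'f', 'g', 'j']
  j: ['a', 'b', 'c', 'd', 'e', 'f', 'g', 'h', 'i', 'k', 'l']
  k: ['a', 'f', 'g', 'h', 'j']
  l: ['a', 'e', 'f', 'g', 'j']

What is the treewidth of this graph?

A width-4 tree decomposition is:
Bags: B1 = {a, f, g, i, j}  B2 = {a, b, f, g, j}  B3 = {a, f, g, j, l}  B4 = {a, f, g, j, k}  B5 = {a, f, h, j, k}  B6 = {a, c, f, g, j}  B7 = {a, e, f, j, l}  B8 = {d, f, g, i, j}
Tree: B1–B2, B1–B3, B2–B4, B4–B5, B1–B6, B3–B7, B1–B8
The largest bag has 5 vertices, giving width 4; this decomposition certifies tw(G) ≤ 4. Conversely, {d, f, g, i, j} is a clique of size 5, and the vertices of any clique must share a bag in every tree decomposition; so some bag has ≥ 5 vertices and tw(G) ≥ 4. Therefore the treewidth is 4.

4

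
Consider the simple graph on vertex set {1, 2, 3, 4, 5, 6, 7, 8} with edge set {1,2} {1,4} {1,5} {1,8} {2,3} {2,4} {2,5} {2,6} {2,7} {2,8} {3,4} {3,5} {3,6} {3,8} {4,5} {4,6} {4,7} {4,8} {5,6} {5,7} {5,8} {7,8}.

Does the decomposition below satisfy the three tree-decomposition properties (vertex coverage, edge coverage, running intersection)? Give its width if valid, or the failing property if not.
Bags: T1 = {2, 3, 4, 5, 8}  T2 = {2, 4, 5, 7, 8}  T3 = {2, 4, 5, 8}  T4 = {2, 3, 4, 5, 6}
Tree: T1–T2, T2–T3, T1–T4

A tree decomposition must satisfy three properties: every vertex lies in some bag; for every edge, both endpoints lie together in some bag; and for every vertex, the bags containing it form a connected subtree. Here vertex 1 appears in no bag, so the decomposition is invalid.

No — vertex 1 appears in no bag.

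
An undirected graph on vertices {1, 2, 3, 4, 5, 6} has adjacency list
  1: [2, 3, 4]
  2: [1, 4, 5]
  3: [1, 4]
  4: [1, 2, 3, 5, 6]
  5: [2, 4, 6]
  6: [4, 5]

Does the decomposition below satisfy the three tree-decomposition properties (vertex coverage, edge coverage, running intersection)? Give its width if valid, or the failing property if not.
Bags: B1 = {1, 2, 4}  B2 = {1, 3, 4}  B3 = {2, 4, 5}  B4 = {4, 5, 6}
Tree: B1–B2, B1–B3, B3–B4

Checking the three conditions: (i) the bags cover all of {1, 2, 3, 4, 5, 6}; (ii) for each edge, some bag contains both endpoints; (iii) the bags containing any fixed vertex form a subtree. All hold, so the decomposition is valid with width 3 − 1 = 2.

Yes; width 2.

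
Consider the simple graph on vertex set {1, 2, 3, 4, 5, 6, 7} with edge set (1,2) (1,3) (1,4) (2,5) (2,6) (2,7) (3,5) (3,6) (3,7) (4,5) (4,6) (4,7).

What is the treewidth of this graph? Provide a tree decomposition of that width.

Treewidth 3.
One such decomposition:
Bags: B1 = {1, 2, 3, 4}  B2 = {2, 3, 4, 6}  B3 = {2, 3, 4, 5}  B4 = {2, 3, 4, 7}
Tree: B1–B2, B2–B3, B3–B4

The largest bag has 4 vertices, giving width 3; this decomposition certifies tw(G) ≤ 3. For the lower bound: the 4 vertex sets {1,4}, {2,6}, {3}, {5} are disjoint, each induces a connected subgraph, and every pair is joined by at least one edge of G. Contracting each set to a single vertex therefore yields K_{4} as a minor, and since treewidth is minor-monotone, tw(G) ≥ tw(K_{4}) = 3. Therefore the treewidth is 3.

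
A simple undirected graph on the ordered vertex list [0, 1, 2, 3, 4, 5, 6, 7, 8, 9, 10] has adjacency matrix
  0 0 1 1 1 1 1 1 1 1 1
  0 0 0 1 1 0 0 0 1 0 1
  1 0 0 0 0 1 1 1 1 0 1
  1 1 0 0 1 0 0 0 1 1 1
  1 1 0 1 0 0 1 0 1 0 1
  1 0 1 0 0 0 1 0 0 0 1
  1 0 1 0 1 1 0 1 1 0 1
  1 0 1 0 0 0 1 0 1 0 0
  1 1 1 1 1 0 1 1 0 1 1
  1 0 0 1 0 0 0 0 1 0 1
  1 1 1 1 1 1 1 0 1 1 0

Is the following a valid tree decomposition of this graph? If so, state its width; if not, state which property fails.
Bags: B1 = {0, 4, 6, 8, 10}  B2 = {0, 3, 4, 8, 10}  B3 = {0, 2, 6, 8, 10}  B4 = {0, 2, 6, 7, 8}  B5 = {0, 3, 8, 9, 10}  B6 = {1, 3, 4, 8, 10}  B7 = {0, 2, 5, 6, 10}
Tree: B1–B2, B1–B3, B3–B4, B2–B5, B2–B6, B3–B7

Yes; width 4.

Checking the three conditions: (i) the bags cover all of {0, 1, 2, 3, 4, 5, 6, 7, 8, 9, 10}; (ii) for each edge, some bag contains both endpoints; (iii) the bags containing any fixed vertex form a subtree. All hold, so the decomposition is valid with width 5 − 1 = 4.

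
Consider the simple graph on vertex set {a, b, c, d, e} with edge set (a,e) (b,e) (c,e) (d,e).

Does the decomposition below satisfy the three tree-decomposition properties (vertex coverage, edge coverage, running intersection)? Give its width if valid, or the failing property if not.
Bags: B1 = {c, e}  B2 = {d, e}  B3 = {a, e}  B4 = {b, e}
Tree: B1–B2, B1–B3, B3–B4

Yes; width 1.

Every vertex of G appears in some bag (union = {a, b, c, d, e}); every edge is covered by a bag; and for each vertex v the set of bags containing v is connected in the bag tree. The decomposition is therefore valid. The largest bag has 2 vertices, so the width is 1.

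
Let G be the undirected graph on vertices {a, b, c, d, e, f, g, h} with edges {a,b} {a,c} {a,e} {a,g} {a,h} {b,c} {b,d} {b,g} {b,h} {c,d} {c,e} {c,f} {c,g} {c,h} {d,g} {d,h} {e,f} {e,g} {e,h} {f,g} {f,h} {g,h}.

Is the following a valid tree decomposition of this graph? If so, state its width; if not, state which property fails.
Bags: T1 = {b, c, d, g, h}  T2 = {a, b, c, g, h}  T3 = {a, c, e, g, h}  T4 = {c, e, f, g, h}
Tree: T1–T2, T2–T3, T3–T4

Checking the three conditions: (i) the bags cover all of {a, b, c, d, e, f, g, h}; (ii) for each edge, some bag contains both endpoints; (iii) the bags containing any fixed vertex form a subtree. All hold, so the decomposition is valid with width 5 − 1 = 4.

Yes; width 4.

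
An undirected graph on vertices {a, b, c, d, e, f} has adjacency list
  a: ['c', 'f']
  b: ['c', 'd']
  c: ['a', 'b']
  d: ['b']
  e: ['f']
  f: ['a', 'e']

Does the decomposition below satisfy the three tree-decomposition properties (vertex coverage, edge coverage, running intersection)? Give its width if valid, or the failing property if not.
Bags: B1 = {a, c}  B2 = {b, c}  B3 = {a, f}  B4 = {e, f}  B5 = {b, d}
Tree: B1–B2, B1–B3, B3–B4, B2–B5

Yes; width 1.

Checking the three conditions: (i) the bags cover all of {a, b, c, d, e, f}; (ii) for each edge, some bag contains both endpoints; (iii) the bags containing any fixed vertex form a subtree. All hold, so the decomposition is valid with width 2 − 1 = 1.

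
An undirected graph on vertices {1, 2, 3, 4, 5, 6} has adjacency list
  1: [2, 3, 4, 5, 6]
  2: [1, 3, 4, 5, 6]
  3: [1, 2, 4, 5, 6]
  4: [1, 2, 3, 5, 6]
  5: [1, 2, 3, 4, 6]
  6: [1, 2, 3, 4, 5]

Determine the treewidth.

5

A width-5 tree decomposition is:
Bags: B1 = {1, 2, 3, 4, 5, 6}
Tree: (single bag)
A single bag containing all 6 vertices is trivially a valid decomposition of width 5. On the other hand G contains the 6-clique {1, 2, 3, 4, 5, 6}. A clique must lie in a single bag of any decomposition, so no decomposition can have width below 5. The upper and lower bounds meet at 5, so that is the treewidth.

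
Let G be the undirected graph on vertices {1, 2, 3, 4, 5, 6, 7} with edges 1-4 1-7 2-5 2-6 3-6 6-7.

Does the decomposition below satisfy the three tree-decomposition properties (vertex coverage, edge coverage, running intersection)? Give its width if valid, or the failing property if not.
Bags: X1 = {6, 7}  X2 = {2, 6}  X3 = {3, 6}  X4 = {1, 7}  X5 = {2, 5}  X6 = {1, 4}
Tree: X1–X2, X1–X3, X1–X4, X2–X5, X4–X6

Yes; width 1.

Vertex coverage: the bags together contain {1, 2, 3, 4, 5, 6, 7}, the full vertex set. Edge coverage: each edge of G has both endpoints in at least one bag. Running intersection: for every vertex, the bags containing it form a connected subtree. All three properties hold, so this is a valid tree decomposition of width max|bag| − 1 = 1, and hence tw(G) ≤ 1.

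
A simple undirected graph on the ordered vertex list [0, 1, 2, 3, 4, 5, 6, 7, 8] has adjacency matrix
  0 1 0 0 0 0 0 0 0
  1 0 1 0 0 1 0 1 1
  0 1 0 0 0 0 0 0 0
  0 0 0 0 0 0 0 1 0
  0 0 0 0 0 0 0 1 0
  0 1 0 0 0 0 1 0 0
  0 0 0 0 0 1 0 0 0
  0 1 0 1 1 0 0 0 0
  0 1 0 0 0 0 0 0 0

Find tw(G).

1

A width-1 tree decomposition is:
Bags: B1 = {1, 8}  B2 = {1, 7}  B3 = {1, 5}  B4 = {3, 7}  B5 = {4, 7}  B6 = {0, 1}  B7 = {1, 2}  B8 = {5, 6}
Tree: B1–B2, B2–B3, B2–B4, B2–B5, B2–B6, B2–B7, B3–B8
Every bag has size at most 2, so the width is 2 − 1 = 1 and tw(G) ≤ 1. Since G has at least one edge (e.g. 1–8), it is not an edgeless graph, so tw(G) ≥ 1. Therefore the treewidth is 1.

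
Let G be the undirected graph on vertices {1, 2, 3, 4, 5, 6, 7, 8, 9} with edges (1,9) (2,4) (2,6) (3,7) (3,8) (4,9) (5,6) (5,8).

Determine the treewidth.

1

A width-1 tree decomposition is:
Bags: B1 = {3, 7}  B2 = {3, 8}  B3 = {5, 8}  B4 = {5, 6}  B5 = {2, 6}  B6 = {2, 4}  B7 = {4, 9}  B8 = {1, 9}
Tree: B1–B2, B2–B3, B3–B4, B4–B5, B5–B6, B6–B7, B7–B8
Every bag has size at most 2, so the width is 2 − 1 = 1 and tw(G) ≤ 1. G has an edge, so its treewidth is at least 1. Hence tw(G) = 1 exactly.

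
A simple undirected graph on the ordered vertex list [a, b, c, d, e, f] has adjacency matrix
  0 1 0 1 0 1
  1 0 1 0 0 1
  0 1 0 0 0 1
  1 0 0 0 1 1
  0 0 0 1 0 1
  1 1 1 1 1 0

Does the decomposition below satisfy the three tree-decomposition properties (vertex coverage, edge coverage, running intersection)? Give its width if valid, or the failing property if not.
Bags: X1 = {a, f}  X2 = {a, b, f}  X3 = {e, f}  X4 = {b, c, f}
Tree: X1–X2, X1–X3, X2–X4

A tree decomposition must satisfy three properties: every vertex lies in some bag; for every edge, both endpoints lie together in some bag; and for every vertex, the bags containing it form a connected subtree. Here vertex d appears in no bag, so the decomposition is invalid.

No — vertex d appears in no bag.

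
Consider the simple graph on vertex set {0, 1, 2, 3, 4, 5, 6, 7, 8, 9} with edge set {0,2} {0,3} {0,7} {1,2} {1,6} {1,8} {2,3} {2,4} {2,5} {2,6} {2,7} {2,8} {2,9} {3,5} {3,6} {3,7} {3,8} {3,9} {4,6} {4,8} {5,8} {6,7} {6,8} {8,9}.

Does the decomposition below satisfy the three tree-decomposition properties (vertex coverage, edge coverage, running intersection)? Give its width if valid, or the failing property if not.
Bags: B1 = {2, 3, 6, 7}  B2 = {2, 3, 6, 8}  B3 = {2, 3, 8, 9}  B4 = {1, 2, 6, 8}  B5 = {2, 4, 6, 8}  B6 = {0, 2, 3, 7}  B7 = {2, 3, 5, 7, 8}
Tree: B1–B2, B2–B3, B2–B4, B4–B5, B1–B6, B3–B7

No — bags containing vertex 7 are not connected in the tree.

A tree decomposition must satisfy three properties: every vertex lies in some bag; for every edge, both endpoints lie together in some bag; and for every vertex, the bags containing it form a connected subtree. Here bags containing vertex 7 are not connected in the tree, so the decomposition is invalid.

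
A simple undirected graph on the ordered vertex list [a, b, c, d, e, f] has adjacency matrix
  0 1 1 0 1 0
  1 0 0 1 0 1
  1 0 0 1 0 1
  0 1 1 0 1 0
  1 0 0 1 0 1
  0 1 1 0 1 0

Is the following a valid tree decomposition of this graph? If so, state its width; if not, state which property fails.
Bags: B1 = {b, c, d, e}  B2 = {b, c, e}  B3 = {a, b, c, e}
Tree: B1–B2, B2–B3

A tree decomposition must satisfy three properties: every vertex lies in some bag; for every edge, both endpoints lie together in some bag; and for every vertex, the bags containing it form a connected subtree. Here vertex f appears in no bag, so the decomposition is invalid.

No — vertex f appears in no bag.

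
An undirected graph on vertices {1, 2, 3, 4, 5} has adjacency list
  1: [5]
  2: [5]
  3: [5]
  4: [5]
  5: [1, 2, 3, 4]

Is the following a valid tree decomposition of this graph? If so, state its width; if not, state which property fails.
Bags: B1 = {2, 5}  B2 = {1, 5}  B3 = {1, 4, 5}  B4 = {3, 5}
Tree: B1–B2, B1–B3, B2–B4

A tree decomposition must satisfy three properties: every vertex lies in some bag; for every edge, both endpoints lie together in some bag; and for every vertex, the bags containing it form a connected subtree. Here bags containing vertex 1 are not connected in the tree, so the decomposition is invalid.

No — bags containing vertex 1 are not connected in the tree.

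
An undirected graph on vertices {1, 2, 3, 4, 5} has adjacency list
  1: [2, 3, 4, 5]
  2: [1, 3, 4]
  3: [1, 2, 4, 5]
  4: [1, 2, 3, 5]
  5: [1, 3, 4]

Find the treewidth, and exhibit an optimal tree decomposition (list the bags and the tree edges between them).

Every bag has size at most 4, so the width is 4 − 1 = 3 and tw(G) ≤ 3. Conversely, {1, 2, 3, 4} is a clique of size 4, and the vertices of any clique must share a bag in every tree decomposition; so some bag has ≥ 4 vertices and tw(G) ≥ 3. Combining the bounds, tw(G) = 3.

Treewidth 3.
One optimal decomposition is:
Bags: B1 = {1, 2, 3, 4}  B2 = {1, 3, 4, 5}
Tree: B1–B2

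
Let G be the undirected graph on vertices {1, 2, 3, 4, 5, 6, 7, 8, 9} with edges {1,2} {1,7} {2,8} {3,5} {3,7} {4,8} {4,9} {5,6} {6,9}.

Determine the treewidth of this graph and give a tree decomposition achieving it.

Treewidth 2.
Bags: B1 = {1, 2, 7}  B2 = {2, 7, 8}  B3 = {4, 7, 8}  B4 = {4, 7, 9}  B5 = {6, 7, 9}  B6 = {5, 6, 7}  B7 = {3, 5, 7}
Tree: B1–B2, B2–B3, B3–B4, B4–B5, B5–B6, B6–B7

The largest bag has 3 vertices, giving width 2; this decomposition certifies tw(G) ≤ 2. Since 7–1–2–8–4–9–6–5–3–7 is a cycle in G, G is not acyclic. Forests are exactly the graphs of treewidth ≤ 1, so tw(G) ≥ 2. Combining the bounds, tw(G) = 2.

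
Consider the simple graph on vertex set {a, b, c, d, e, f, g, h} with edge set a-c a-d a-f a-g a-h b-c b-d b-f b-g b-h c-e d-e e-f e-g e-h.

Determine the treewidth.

3

A width-3 tree decomposition is:
Bags: B1 = {a, b, e, h}  B2 = {a, b, e, f}  B3 = {a, b, e, g}  B4 = {a, b, d, e}  B5 = {a, b, c, e}
Tree: B1–B2, B2–B3, B3–B4, B4–B5
Every bag has size at most 4, so the width is 4 − 1 = 3 and tw(G) ≤ 3. For the lower bound: the 4 vertex sets {b,h}, {e,f}, {a}, {g} are disjoint, each induces a connected subgraph, and every pair is joined by at least one edge of G. Contracting each set to a single vertex therefore yields K_{4} as a minor, and since treewidth is minor-monotone, tw(G) ≥ tw(K_{4}) = 3. Hence tw(G) = 3 exactly.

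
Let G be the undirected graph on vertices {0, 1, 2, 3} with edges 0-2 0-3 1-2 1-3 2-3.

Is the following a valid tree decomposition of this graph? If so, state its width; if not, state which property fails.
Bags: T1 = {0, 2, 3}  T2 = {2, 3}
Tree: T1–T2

No — vertex 1 appears in no bag.

A tree decomposition must satisfy three properties: every vertex lies in some bag; for every edge, both endpoints lie together in some bag; and for every vertex, the bags containing it form a connected subtree. Here vertex 1 appears in no bag, so the decomposition is invalid.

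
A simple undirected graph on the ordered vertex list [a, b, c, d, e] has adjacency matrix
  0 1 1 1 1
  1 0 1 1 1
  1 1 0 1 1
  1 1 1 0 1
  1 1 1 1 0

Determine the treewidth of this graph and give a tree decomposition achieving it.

Treewidth 4.
Bags: B1 = {a, b, c, d, e}
Tree: (single bag)

With just one bag of size 5, the width is 5 − 1 = 4, so tw(G) ≤ 4. On the other hand G contains the 5-clique {a, b, c, d, e}. A clique must lie in a single bag of any decomposition, so no decomposition can have width below 4. The upper and lower bounds meet at 4, so that is the treewidth.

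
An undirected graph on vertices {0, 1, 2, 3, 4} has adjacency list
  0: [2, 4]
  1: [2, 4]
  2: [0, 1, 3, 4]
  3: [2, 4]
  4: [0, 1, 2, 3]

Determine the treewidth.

2

A width-2 tree decomposition is:
Bags: B1 = {2, 3, 4}  B2 = {0, 2, 4}  B3 = {1, 2, 4}
Tree: B1–B2, B2–B3
Each bag holds 3 vertices, so the decomposition has width 2, which upper-bounds the treewidth. Conversely, {0, 2, 4} is a clique of size 3, and the vertices of any clique must share a bag in every tree decomposition; so some bag has ≥ 3 vertices and tw(G) ≥ 2. Therefore the treewidth is 2.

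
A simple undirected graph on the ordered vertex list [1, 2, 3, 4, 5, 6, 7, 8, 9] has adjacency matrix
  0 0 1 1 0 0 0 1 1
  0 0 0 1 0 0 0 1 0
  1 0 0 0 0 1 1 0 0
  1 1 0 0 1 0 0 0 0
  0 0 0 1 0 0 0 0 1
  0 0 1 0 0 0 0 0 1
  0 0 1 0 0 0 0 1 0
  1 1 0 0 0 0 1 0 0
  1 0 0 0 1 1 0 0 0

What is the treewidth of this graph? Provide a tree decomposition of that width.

The largest bag has 4 vertices, giving width 3; this decomposition certifies tw(G) ≤ 3. For the lower bound: the 4 vertex sets {2,7,8}, {4}, {1}, {3,5,6,9} are disjoint, each induces a connected subgraph, and every pair is joined by at least one edge of G. Contracting each set to a single vertex therefore yields K_{4} as a minor, and since treewidth is minor-monotone, tw(G) ≥ tw(K_{4}) = 3. Hence tw(G) = 3 exactly.

Treewidth 3.
One such decomposition:
Bags: B1 = {2, 4, 7, 8}  B2 = {1, 4, 7, 8}  B3 = {1, 3, 4, 7}  B4 = {1, 3, 4, 5}  B5 = {1, 3, 5, 9}  B6 = {3, 5, 6, 9}
Tree: B1–B2, B2–B3, B3–B4, B4–B5, B5–B6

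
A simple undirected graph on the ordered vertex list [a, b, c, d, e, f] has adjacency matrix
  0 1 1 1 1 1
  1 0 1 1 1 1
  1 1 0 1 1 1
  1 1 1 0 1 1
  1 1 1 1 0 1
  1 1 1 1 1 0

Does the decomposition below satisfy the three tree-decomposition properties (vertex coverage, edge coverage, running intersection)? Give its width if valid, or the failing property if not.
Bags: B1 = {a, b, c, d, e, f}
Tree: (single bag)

Vertex coverage: the bags together contain {a, b, c, d, e, f}, the full vertex set. Edge coverage: each edge of G has both endpoints in at least one bag. Running intersection: for every vertex, the bags containing it form a connected subtree. All three properties hold, so this is a valid tree decomposition of width max|bag| − 1 = 5, and hence tw(G) ≤ 5.

Yes; width 5.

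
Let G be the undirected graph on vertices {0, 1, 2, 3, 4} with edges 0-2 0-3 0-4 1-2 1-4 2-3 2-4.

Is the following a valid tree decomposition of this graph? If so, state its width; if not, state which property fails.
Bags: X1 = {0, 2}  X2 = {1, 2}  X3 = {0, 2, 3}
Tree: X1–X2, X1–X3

No — vertex 4 appears in no bag.

A tree decomposition must satisfy three properties: every vertex lies in some bag; for every edge, both endpoints lie together in some bag; and for every vertex, the bags containing it form a connected subtree. Here vertex 4 appears in no bag, so the decomposition is invalid.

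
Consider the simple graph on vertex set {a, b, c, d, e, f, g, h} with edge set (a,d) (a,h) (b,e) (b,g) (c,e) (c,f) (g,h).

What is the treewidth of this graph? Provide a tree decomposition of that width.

Treewidth 1.
Bags: B1 = {c, f}  B2 = {c, e}  B3 = {b, e}  B4 = {b, g}  B5 = {g, h}  B6 = {a, h}  B7 = {a, d}
Tree: B1–B2, B2–B3, B3–B4, B4–B5, B5–B6, B6–B7

Each bag holds 2 vertices, so the decomposition has width 1, which upper-bounds the treewidth. Since G has at least one edge (e.g. f–c), it is not an edgeless graph, so tw(G) ≥ 1. The upper and lower bounds meet at 1, so that is the treewidth.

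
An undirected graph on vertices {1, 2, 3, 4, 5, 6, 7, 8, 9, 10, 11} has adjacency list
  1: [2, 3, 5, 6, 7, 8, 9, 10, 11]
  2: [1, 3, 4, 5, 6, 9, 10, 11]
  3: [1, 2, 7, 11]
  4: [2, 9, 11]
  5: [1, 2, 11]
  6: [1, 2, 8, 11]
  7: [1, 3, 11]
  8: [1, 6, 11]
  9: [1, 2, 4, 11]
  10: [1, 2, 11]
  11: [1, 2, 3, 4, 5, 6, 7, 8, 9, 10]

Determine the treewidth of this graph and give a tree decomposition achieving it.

Each bag holds 4 vertices, so the decomposition has width 3, which upper-bounds the treewidth. For the lower bound, the 4 vertices {1, 6, 8, 11} are pairwise adjacent, and any tree decomposition puts a clique entirely inside one bag — forcing width ≥ 3. Therefore the treewidth is 3.

Treewidth 3.
One such decomposition:
Bags: B1 = {1, 2, 3, 11}  B2 = {1, 2, 6, 11}  B3 = {1, 2, 9, 11}  B4 = {1, 6, 8, 11}  B5 = {1, 3, 7, 11}  B6 = {2, 4, 9, 11}  B7 = {1, 2, 5, 11}  B8 = {1, 2, 10, 11}
Tree: B1–B2, B2–B3, B2–B4, B1–B5, B3–B6, B1–B7, B7–B8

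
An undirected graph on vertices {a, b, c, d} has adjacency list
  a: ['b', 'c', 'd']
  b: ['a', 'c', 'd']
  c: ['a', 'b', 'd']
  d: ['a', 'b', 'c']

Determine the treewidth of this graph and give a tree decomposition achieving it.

Treewidth 3.
One such decomposition:
Bags: B1 = {a, b, c, d}
Tree: (single bag)

A single bag containing all 4 vertices is trivially a valid decomposition of width 3. For the lower bound, the 4 vertices {a, b, c, d} are pairwise adjacent, and any tree decomposition puts a clique entirely inside one bag — forcing width ≥ 3. Hence tw(G) = 3 exactly.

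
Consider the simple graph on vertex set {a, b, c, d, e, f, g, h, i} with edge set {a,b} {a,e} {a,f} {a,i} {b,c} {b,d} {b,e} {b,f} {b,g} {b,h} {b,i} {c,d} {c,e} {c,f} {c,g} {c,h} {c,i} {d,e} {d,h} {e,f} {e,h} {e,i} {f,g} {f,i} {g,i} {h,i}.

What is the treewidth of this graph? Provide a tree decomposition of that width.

Every bag has size at most 5, so the width is 5 − 1 = 4 and tw(G) ≤ 4. On the other hand G contains the 5-clique {b, c, d, e, h}. A clique must lie in a single bag of any decomposition, so no decomposition can have width below 4. Hence tw(G) = 4 exactly.

Treewidth 4.
One such decomposition:
Bags: B1 = {b, c, e, f, i}  B2 = {b, c, e, h, i}  B3 = {b, c, f, g, i}  B4 = {a, b, e, f, i}  B5 = {b, c, d, e, h}
Tree: B1–B2, B1–B3, B1–B4, B2–B5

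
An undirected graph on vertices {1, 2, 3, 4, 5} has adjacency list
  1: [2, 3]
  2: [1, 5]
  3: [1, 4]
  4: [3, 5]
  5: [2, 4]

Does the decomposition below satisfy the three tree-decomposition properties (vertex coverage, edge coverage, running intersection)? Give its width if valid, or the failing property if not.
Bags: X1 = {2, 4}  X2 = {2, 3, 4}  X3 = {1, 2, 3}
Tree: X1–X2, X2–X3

A tree decomposition must satisfy three properties: every vertex lies in some bag; for every edge, both endpoints lie together in some bag; and for every vertex, the bags containing it form a connected subtree. Here vertex 5 appears in no bag, so the decomposition is invalid.

No — vertex 5 appears in no bag.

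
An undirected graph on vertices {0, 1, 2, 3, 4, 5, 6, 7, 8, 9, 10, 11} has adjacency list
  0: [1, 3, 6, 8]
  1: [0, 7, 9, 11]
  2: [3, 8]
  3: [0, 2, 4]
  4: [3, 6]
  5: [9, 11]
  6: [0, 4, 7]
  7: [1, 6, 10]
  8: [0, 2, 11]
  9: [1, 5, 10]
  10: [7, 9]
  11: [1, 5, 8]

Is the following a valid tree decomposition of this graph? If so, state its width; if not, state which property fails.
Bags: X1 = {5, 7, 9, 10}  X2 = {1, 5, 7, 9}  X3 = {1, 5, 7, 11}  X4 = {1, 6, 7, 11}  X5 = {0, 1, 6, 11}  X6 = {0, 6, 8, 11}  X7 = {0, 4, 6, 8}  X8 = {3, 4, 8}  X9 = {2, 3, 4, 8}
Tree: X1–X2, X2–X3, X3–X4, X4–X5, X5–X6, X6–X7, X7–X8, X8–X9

A tree decomposition must satisfy three properties: every vertex lies in some bag; for every edge, both endpoints lie together in some bag; and for every vertex, the bags containing it form a connected subtree. Here edge (0,3) lies in no bag, so the decomposition is invalid.

No — edge (0,3) lies in no bag.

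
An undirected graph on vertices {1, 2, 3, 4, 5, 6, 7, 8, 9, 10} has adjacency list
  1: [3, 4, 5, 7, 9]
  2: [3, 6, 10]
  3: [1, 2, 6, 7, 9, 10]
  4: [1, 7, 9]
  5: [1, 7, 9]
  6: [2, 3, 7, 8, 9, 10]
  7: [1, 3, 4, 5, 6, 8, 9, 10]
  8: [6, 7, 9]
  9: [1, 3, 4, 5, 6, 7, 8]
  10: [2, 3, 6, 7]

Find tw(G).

A width-3 tree decomposition is:
Bags: B1 = {3, 6, 7, 10}  B2 = {3, 6, 7, 9}  B3 = {1, 3, 7, 9}  B4 = {1, 4, 7, 9}  B5 = {6, 7, 8, 9}  B6 = {1, 5, 7, 9}  B7 = {2, 3, 6, 10}
Tree: B1–B2, B2–B3, B3–B4, B2–B5, B3–B6, B1–B7
The largest bag has 4 vertices, giving width 3; this decomposition certifies tw(G) ≤ 3. For the lower bound, the 4 vertices {2, 3, 6, 10} are pairwise adjacent, and any tree decomposition puts a clique entirely inside one bag — forcing width ≥ 3. Combining the bounds, tw(G) = 3.

3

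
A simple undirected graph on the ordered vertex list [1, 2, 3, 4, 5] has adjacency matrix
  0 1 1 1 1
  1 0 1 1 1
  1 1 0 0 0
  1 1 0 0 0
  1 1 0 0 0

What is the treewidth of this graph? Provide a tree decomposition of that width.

The largest bag has 3 vertices, giving width 2; this decomposition certifies tw(G) ≤ 2. Conversely, {1, 2, 3} is a clique of size 3, and the vertices of any clique must share a bag in every tree decomposition; so some bag has ≥ 3 vertices and tw(G) ≥ 2. Combining the bounds, tw(G) = 2.

Treewidth 2.
One such decomposition:
Bags: B1 = {1, 2, 3}  B2 = {1, 2, 5}  B3 = {1, 2, 4}
Tree: B1–B2, B1–B3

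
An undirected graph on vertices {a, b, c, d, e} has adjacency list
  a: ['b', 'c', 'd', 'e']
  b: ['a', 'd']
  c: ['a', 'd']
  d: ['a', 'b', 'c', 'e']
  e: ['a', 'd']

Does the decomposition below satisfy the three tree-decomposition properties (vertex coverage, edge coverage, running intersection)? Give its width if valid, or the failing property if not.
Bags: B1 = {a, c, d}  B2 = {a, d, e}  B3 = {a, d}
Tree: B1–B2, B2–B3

No — vertex b appears in no bag.

A tree decomposition must satisfy three properties: every vertex lies in some bag; for every edge, both endpoints lie together in some bag; and for every vertex, the bags containing it form a connected subtree. Here vertex b appears in no bag, so the decomposition is invalid.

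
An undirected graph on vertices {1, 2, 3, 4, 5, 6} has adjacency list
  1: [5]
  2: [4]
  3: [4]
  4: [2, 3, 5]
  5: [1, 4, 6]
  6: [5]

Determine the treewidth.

A width-1 tree decomposition is:
Bags: B1 = {1, 5}  B2 = {4, 5}  B3 = {3, 4}  B4 = {2, 4}  B5 = {5, 6}
Tree: B1–B2, B2–B3, B2–B4, B2–B5
Each bag holds 2 vertices, so the decomposition has width 1, which upper-bounds the treewidth. G has an edge, so its treewidth is at least 1. The upper and lower bounds meet at 1, so that is the treewidth.

1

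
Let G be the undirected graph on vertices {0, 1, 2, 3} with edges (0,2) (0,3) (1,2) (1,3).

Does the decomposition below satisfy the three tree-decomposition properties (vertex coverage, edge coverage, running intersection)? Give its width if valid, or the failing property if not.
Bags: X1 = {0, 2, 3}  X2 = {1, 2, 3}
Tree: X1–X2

Yes; width 2.

Vertex coverage: the bags together contain {0, 1, 2, 3}, the full vertex set. Edge coverage: each edge of G has both endpoints in at least one bag. Running intersection: for every vertex, the bags containing it form a connected subtree. All three properties hold, so this is a valid tree decomposition of width max|bag| − 1 = 2, and hence tw(G) ≤ 2.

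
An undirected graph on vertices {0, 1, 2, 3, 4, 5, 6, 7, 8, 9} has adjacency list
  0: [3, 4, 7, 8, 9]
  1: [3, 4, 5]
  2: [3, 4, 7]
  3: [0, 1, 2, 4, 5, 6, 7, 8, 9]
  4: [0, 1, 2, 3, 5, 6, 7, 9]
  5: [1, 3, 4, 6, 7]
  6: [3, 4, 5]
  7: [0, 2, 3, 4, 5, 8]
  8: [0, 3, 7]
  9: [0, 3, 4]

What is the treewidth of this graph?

A width-3 tree decomposition is:
Bags: B1 = {0, 3, 4, 7}  B2 = {3, 4, 5, 7}  B3 = {3, 4, 5, 6}  B4 = {0, 3, 4, 9}  B5 = {2, 3, 4, 7}  B6 = {0, 3, 7, 8}  B7 = {1, 3, 4, 5}
Tree: B1–B2, B2–B3, B1–B4, B1–B5, B1–B6, B2–B7
The largest bag has 4 vertices, giving width 3; this decomposition certifies tw(G) ≤ 3. For the lower bound, the 4 vertices {0, 3, 7, 8} are pairwise adjacent, and any tree decomposition puts a clique entirely inside one bag — forcing width ≥ 3. Therefore the treewidth is 3.

3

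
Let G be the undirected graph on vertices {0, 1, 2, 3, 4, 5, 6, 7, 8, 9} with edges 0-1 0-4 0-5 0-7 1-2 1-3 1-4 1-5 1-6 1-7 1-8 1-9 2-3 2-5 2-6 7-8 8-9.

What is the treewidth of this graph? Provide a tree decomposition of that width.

Every bag has size at most 3, so the width is 3 − 1 = 2 and tw(G) ≤ 2. On the other hand G contains the 3-clique {0, 1, 4}. A clique must lie in a single bag of any decomposition, so no decomposition can have width below 2. The upper and lower bounds meet at 2, so that is the treewidth.

Treewidth 2.
One optimal decomposition is:
Bags: B1 = {0, 1, 7}  B2 = {0, 1, 5}  B3 = {1, 2, 5}  B4 = {1, 2, 3}  B5 = {1, 2, 6}  B6 = {1, 7, 8}  B7 = {0, 1, 4}  B8 = {1, 8, 9}
Tree: B1–B2, B2–B3, B3–B4, B3–B5, B1–B6, B2–B7, B6–B8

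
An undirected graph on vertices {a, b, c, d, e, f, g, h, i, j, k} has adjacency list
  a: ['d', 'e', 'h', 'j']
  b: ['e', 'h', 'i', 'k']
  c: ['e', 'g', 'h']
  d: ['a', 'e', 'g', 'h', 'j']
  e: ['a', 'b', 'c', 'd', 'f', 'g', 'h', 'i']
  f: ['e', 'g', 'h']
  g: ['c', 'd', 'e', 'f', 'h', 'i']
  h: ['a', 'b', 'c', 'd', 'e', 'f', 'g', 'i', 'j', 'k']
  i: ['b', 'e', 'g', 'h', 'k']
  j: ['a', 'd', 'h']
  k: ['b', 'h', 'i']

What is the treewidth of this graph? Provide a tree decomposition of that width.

Treewidth 3.
One optimal decomposition is:
Bags: B1 = {e, g, h, i}  B2 = {d, e, g, h}  B3 = {b, e, h, i}  B4 = {a, d, e, h}  B5 = {a, d, h, j}  B6 = {c, e, g, h}  B7 = {b, h, i, k}  B8 = {e, f, g, h}
Tree: B1–B2, B1–B3, B2–B4, B4–B5, B2–B6, B3–B7, B2–B8

Each bag holds 4 vertices, so the decomposition has width 3, which upper-bounds the treewidth. For the lower bound, the 4 vertices {a, d, h, j} are pairwise adjacent, and any tree decomposition puts a clique entirely inside one bag — forcing width ≥ 3. Combining the bounds, tw(G) = 3.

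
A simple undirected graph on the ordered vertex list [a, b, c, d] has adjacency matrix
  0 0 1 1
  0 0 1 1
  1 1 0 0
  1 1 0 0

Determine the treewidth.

A width-2 tree decomposition is:
Bags: B1 = {a, b, c}  B2 = {a, b, d}
Tree: B1–B2
The largest bag has 3 vertices, giving width 2; this decomposition certifies tw(G) ≤ 2. Since a–c–b–d–a is a cycle in G, G is not acyclic. Forests are exactly the graphs of treewidth ≤ 1, so tw(G) ≥ 2. The upper and lower bounds meet at 2, so that is the treewidth.

2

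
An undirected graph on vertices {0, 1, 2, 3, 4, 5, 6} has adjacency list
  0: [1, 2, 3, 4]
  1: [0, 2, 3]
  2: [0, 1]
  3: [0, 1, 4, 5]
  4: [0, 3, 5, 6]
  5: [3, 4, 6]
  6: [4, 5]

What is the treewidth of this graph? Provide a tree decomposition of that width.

Treewidth 2.
One such decomposition:
Bags: B1 = {0, 3, 4}  B2 = {3, 4, 5}  B3 = {0, 1, 3}  B4 = {4, 5, 6}  B5 = {0, 1, 2}
Tree: B1–B2, B1–B3, B2–B4, B3–B5

Every bag has size at most 3, so the width is 3 − 1 = 2 and tw(G) ≤ 2. On the other hand G contains the 3-clique {0, 1, 2}. A clique must lie in a single bag of any decomposition, so no decomposition can have width below 2. The upper and lower bounds meet at 2, so that is the treewidth.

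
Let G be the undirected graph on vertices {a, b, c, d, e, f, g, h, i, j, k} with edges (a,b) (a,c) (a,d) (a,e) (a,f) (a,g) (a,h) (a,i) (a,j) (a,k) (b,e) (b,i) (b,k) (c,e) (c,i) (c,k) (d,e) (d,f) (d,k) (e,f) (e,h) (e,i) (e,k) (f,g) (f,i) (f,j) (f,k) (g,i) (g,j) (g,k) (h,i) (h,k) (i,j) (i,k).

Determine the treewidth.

A width-4 tree decomposition is:
Bags: B1 = {a, c, e, i, k}  B2 = {a, e, f, i, k}  B3 = {a, f, g, i, k}  B4 = {a, f, g, i, j}  B5 = {a, e, h, i, k}  B6 = {a, d, e, f, k}  B7 = {a, b, e, i, k}
Tree: B1–B2, B2–B3, B3–B4, B2–B5, B2–B6, B5–B7
Each bag holds 5 vertices, so the decomposition has width 4, which upper-bounds the treewidth. Conversely, {a, f, g, i, j} is a clique of size 5, and the vertices of any clique must share a bag in every tree decomposition; so some bag has ≥ 5 vertices and tw(G) ≥ 4. Combining the bounds, tw(G) = 4.

4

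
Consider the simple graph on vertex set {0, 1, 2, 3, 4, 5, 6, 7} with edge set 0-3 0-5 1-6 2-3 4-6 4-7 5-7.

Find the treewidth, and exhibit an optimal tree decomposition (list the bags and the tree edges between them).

Treewidth 1.
Bags: B1 = {1, 6}  B2 = {4, 6}  B3 = {4, 7}  B4 = {5, 7}  B5 = {0, 5}  B6 = {0, 3}  B7 = {2, 3}
Tree: B1–B2, B2–B3, B3–B4, B4–B5, B5–B6, B6–B7

The largest bag has 2 vertices, giving width 1; this decomposition certifies tw(G) ≤ 1. G has an edge, so its treewidth is at least 1. Combining the bounds, tw(G) = 1.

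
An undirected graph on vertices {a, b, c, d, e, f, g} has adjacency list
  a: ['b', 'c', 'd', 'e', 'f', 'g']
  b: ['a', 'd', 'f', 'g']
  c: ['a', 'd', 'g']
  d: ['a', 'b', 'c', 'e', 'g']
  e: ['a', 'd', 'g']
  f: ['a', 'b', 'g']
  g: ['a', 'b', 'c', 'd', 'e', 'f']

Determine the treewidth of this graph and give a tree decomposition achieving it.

Treewidth 3.
One such decomposition:
Bags: B1 = {a, b, d, g}  B2 = {a, c, d, g}  B3 = {a, d, e, g}  B4 = {a, b, f, g}
Tree: B1–B2, B2–B3, B1–B4

Each bag holds 4 vertices, so the decomposition has width 3, which upper-bounds the treewidth. On the other hand G contains the 4-clique {a, d, e, g}. A clique must lie in a single bag of any decomposition, so no decomposition can have width below 3. The upper and lower bounds meet at 3, so that is the treewidth.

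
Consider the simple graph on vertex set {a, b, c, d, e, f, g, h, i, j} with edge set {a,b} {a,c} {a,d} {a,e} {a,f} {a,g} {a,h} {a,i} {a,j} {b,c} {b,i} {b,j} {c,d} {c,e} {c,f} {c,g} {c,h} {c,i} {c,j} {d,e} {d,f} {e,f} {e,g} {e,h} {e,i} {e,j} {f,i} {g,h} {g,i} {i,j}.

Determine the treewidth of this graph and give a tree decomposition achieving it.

The largest bag has 5 vertices, giving width 4; this decomposition certifies tw(G) ≤ 4. On the other hand G contains the 5-clique {a, c, d, e, f}. A clique must lie in a single bag of any decomposition, so no decomposition can have width below 4. Therefore the treewidth is 4.

Treewidth 4.
One such decomposition:
Bags: B1 = {a, c, e, i, j}  B2 = {a, c, e, f, i}  B3 = {a, c, d, e, f}  B4 = {a, c, e, g, i}  B5 = {a, b, c, i, j}  B6 = {a, c, e, g, h}
Tree: B1–B2, B2–B3, B1–B4, B1–B5, B4–B6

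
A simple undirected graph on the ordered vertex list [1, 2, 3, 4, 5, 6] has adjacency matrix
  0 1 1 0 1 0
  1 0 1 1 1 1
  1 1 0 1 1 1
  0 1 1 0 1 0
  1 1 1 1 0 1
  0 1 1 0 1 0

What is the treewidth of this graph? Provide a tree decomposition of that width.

Treewidth 3.
Bags: B1 = {1, 2, 3, 5}  B2 = {2, 3, 4, 5}  B3 = {2, 3, 5, 6}
Tree: B1–B2, B2–B3

Every bag has size at most 4, so the width is 4 − 1 = 3 and tw(G) ≤ 3. On the other hand G contains the 4-clique {1, 2, 3, 5}. A clique must lie in a single bag of any decomposition, so no decomposition can have width below 3. The upper and lower bounds meet at 3, so that is the treewidth.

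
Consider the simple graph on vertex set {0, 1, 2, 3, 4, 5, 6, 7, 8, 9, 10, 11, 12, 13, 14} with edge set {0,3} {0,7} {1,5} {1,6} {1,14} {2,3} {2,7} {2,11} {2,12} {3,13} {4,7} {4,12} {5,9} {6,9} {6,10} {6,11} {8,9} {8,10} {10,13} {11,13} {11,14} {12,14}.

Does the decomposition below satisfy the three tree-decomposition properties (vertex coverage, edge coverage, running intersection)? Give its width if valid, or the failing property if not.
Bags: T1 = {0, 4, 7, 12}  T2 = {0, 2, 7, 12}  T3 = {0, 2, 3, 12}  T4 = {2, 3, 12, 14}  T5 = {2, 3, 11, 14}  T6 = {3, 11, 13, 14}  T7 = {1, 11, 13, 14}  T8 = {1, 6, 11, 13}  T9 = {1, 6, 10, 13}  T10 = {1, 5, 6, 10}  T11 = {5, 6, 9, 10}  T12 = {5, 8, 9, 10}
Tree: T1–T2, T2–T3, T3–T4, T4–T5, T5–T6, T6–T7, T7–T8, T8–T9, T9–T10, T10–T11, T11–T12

Vertex coverage: the bags together contain {0, 1, 2, 3, 4, 5, 6, 7, 8, 9, 10, 11, 12, 13, 14}, the full vertex set. Edge coverage: each edge of G has both endpoints in at least one bag. Running intersection: for every vertex, the bags containing it form a connected subtree. All three properties hold, so this is a valid tree decomposition of width max|bag| − 1 = 3, and hence tw(G) ≤ 3.

Yes; width 3.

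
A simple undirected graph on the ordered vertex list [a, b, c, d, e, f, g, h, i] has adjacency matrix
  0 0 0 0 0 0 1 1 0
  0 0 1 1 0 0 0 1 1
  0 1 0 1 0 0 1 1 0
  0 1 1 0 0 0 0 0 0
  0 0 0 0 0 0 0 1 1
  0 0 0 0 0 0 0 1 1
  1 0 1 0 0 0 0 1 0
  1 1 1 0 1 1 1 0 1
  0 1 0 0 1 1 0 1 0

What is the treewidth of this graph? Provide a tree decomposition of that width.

Treewidth 2.
Bags: B1 = {e, h, i}  B2 = {b, h, i}  B3 = {f, h, i}  B4 = {b, c, h}  B5 = {c, g, h}  B6 = {a, g, h}  B7 = {b, c, d}
Tree: B1–B2, B2–B3, B2–B4, B4–B5, B5–B6, B4–B7

Each bag holds 3 vertices, so the decomposition has width 2, which upper-bounds the treewidth. For the lower bound, the 3 vertices {b, c, d} are pairwise adjacent, and any tree decomposition puts a clique entirely inside one bag — forcing width ≥ 2. The upper and lower bounds meet at 2, so that is the treewidth.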